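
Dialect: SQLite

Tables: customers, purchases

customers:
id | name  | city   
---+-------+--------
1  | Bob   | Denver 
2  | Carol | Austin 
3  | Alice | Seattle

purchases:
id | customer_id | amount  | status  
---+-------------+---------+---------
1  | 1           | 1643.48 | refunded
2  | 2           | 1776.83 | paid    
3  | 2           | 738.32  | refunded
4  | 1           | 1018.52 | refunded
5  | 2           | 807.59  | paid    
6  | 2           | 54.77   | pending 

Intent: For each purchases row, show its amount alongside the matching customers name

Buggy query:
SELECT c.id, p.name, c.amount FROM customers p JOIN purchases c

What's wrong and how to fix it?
Bug: Missing join condition: each purchases row is matched to all customers rows instead of just its own

Fix: Specify the join condition linking the foreign key to the parent id

Corrected query:
SELECT c.id, p.name, c.amount FROM customers p JOIN purchases c ON c.customer_id = p.id

Result:
id | name  | amount 
---+-------+--------
1  | Bob   | 1643.48
2  | Carol | 1776.83
3  | Carol | 738.32 
4  | Bob   | 1018.52
5  | Carol | 807.59 
6  | Carol | 54.77  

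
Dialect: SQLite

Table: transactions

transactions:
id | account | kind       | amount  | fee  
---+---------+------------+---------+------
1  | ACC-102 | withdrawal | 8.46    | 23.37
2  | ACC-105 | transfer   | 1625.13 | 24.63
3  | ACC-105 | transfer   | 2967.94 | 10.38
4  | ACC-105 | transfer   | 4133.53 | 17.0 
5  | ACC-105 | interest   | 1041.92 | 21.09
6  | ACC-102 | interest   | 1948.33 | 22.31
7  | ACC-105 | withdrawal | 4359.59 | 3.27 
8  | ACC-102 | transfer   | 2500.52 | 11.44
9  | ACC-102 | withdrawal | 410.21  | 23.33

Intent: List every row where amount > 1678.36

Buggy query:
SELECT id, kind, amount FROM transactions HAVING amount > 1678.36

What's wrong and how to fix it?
Bug: This is a non-aggregate query (no GROUP BY, no aggregates), so in SQLite the HAVING clause is invalid here; a row-level condition belongs in WHERE

Fix: Replace HAVING with WHERE since the condition applies to individual rows

Corrected query:
SELECT id, kind, amount FROM transactions WHERE amount > 1678.36

Result:
id | kind       | amount 
---+------------+--------
3  | transfer   | 2967.94
4  | transfer   | 4133.53
6  | interest   | 1948.33
7  | withdrawal | 4359.59
8  | transfer   | 2500.52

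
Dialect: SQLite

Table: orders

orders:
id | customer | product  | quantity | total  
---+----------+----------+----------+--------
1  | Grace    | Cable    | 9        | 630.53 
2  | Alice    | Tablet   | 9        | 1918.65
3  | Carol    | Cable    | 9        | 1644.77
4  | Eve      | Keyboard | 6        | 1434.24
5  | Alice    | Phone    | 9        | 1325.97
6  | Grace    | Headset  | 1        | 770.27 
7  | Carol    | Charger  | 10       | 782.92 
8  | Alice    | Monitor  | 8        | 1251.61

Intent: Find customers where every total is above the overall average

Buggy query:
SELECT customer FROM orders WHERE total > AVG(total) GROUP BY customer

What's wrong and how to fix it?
Bug: WHERE evaluates per row before aggregation, so AVG() is unavailable

Fix: Compute the overall average in a scalar subquery and compare each group's MIN against it in HAVING

Corrected query:
SELECT customer FROM orders GROUP BY customer HAVING MIN(total) > (SELECT AVG(total) FROM orders)

Result:
customer
--------
Alice   
Eve     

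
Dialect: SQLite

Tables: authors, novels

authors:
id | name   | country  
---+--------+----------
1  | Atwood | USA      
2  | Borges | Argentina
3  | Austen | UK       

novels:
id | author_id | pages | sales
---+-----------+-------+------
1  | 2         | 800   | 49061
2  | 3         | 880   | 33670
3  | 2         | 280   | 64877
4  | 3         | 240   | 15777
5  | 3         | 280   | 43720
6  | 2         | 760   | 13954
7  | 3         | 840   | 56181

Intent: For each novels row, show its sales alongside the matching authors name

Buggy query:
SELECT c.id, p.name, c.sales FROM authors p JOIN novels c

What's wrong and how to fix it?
Bug: JOIN with no ON clause produces a cartesian product; every novels row pairs with every authors row

Fix: Add ON c.author_id = p.id to the JOIN

Corrected query:
SELECT c.id, p.name, c.sales FROM authors p JOIN novels c ON c.author_id = p.id

Result:
id | name   | sales
---+--------+------
1  | Borges | 49061
2  | Austen | 33670
3  | Borges | 64877
4  | Austen | 15777
5  | Austen | 43720
6  | Borges | 13954
7  | Austen | 56181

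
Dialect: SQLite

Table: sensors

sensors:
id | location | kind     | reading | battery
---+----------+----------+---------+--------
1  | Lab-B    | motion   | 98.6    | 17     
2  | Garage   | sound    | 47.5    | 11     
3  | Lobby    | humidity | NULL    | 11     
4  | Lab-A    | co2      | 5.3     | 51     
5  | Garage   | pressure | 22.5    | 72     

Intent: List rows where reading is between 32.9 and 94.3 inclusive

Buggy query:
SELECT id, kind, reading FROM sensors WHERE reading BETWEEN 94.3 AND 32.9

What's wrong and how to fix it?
Bug: The bounds are reversed; BETWEEN a AND b requires a <= b to match anything

Fix: Write BETWEEN 32.9 AND 94.3

Corrected query:
SELECT id, kind, reading FROM sensors WHERE reading BETWEEN 32.9 AND 94.3

Result:
id | kind  | reading
---+-------+--------
2  | sound | 47.5   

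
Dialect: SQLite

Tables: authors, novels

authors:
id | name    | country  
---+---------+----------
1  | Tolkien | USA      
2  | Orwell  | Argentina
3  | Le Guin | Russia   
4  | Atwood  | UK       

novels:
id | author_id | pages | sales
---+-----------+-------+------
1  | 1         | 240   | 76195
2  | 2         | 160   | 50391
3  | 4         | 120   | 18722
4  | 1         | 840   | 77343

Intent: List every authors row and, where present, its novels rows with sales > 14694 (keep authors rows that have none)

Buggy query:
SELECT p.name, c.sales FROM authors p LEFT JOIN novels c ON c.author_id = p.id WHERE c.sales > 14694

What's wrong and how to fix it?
Bug: A WHERE condition on the right-hand table after LEFT JOIN drops unmatched parents

Fix: Put 'c.sales > 14694' in the JOIN's ON clause instead of WHERE

Corrected query:
SELECT p.name, c.sales FROM authors p LEFT JOIN novels c ON c.author_id = p.id AND c.sales > 14694

Result:
name    | sales
--------+------
Tolkien | 76195
Tolkien | 77343
Orwell  | 50391
Le Guin | NULL 
Atwood  | 18722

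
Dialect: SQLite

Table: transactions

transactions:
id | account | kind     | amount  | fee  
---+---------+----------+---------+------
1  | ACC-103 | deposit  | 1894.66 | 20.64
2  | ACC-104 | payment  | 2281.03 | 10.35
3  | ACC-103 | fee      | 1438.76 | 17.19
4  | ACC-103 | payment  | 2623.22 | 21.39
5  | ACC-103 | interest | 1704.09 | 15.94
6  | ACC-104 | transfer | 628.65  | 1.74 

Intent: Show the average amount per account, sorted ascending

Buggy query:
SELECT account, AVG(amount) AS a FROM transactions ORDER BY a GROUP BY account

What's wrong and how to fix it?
Bug: ORDER BY appears before GROUP BY; SQL clause order requires GROUP BY first

Fix: Move ORDER BY to the end, after GROUP BY

Corrected query:
SELECT account, AVG(amount) AS a FROM transactions GROUP BY account ORDER BY a

Result:
account | a        
--------+----------
ACC-104 | 1454.84  
ACC-103 | 1915.1825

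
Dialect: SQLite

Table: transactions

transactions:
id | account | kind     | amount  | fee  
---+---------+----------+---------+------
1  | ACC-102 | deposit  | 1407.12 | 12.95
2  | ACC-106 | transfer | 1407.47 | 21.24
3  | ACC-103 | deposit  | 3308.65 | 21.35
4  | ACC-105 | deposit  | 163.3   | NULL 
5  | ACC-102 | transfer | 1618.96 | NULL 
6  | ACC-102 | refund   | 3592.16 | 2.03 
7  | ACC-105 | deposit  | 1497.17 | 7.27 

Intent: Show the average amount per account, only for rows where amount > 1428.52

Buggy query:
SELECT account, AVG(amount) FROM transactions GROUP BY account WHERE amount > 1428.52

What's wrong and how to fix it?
Bug: WHERE cannot follow GROUP BY

Fix: Place WHERE between FROM and GROUP BY

Corrected query:
SELECT account, AVG(amount) FROM transactions WHERE amount > 1428.52 GROUP BY account

Result:
account | AVG(amount)
--------+------------
ACC-102 | 2605.56    
ACC-103 | 3308.65    
ACC-105 | 1497.17    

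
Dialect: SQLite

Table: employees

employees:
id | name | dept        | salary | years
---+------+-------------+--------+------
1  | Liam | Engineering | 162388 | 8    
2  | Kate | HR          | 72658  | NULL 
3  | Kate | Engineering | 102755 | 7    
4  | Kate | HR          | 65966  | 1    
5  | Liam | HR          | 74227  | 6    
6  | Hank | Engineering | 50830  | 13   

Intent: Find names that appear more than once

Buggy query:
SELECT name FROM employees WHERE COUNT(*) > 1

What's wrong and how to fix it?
Bug: COUNT(*) is an aggregate and cannot be used in WHERE

Fix: GROUP BY name, then filter groups with HAVING COUNT(*) > 1

Corrected query:
SELECT name FROM employees GROUP BY name HAVING COUNT(*) > 1

Result:
name
----
Kate
Liam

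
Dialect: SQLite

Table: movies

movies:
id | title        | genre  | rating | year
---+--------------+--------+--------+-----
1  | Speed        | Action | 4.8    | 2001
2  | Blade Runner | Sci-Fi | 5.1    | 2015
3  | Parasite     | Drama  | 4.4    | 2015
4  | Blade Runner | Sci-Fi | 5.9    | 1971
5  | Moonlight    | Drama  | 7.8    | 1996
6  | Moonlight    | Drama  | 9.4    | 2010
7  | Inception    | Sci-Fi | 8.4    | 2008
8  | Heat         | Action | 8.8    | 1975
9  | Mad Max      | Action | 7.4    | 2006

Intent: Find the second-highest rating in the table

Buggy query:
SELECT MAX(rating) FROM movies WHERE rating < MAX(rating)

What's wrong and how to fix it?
Bug: The inner MAX is an aggregate inside WHERE, which is not allowed

Fix: Compute the overall MAX in a subquery, then take MAX of rows below it

Corrected query:
SELECT MAX(rating) FROM movies WHERE rating < (SELECT MAX(rating) FROM movies)

Result:
MAX(rating)
-----------
8.8        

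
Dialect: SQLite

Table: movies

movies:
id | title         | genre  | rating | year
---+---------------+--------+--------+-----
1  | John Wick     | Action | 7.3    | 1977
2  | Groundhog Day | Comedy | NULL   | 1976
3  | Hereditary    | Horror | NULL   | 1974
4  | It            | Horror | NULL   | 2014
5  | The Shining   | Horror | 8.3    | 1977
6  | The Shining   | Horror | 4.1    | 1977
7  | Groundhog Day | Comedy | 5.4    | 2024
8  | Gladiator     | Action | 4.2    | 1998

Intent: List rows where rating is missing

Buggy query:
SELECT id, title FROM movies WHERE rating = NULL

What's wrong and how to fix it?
Bug: Comparing to NULL with '=' never matches; NULL = NULL is unknown, not true

Fix: Replace '= NULL' with 'IS NULL'

Corrected query:
SELECT id, title FROM movies WHERE rating IS NULL

Result:
id | title        
---+--------------
2  | Groundhog Day
3  | Hereditary   
4  | It           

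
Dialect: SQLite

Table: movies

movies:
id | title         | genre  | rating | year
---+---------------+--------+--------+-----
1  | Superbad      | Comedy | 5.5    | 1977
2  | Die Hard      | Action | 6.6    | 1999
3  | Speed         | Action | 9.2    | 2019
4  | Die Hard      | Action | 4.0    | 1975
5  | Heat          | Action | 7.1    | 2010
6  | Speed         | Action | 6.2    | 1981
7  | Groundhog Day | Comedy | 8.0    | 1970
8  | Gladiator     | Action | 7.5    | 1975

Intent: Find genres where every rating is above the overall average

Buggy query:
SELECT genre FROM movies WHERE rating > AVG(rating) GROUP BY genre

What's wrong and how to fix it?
Bug: AVG() is an aggregate; it can't sit directly in WHERE

Fix: Use a subquery for AVG and a HAVING MIN(...) filter so the condition holds for every row in the group

Corrected query:
SELECT genre FROM movies GROUP BY genre HAVING MIN(rating) > (SELECT AVG(rating) FROM movies)

Result:
(no rows)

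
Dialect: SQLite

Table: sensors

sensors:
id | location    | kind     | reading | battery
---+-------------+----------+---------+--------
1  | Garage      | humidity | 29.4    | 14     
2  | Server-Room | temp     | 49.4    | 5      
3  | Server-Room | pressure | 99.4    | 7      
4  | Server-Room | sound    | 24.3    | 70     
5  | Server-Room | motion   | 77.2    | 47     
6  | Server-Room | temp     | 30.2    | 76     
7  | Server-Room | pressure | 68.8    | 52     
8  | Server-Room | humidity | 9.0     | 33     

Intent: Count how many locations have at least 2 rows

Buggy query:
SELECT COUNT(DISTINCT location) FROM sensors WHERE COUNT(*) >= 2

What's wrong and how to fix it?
Bug: WHERE filters individual rows, not groups, so a group-level COUNT is invalid there

Fix: Group first with HAVING COUNT(*) >= 2, then COUNT the resulting groups

Corrected query:
SELECT COUNT(*) FROM (SELECT location FROM sensors GROUP BY location HAVING COUNT(*) >= 2)

Result:
COUNT(*)
--------
1       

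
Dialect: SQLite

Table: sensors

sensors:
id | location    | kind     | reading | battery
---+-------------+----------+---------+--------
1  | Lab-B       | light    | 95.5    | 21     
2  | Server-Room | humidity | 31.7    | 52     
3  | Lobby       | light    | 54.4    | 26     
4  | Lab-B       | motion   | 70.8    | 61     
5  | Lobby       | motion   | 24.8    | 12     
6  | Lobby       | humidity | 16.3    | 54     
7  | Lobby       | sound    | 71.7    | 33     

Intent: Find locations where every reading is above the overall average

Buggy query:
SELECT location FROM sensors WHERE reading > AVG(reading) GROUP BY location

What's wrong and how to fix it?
Bug: AVG() is an aggregate; it can't sit directly in WHERE

Fix: Compute the overall average in a scalar subquery and compare each group's MIN against it in HAVING

Corrected query:
SELECT location FROM sensors GROUP BY location HAVING MIN(reading) > (SELECT AVG(reading) FROM sensors)

Result:
location
--------
Lab-B   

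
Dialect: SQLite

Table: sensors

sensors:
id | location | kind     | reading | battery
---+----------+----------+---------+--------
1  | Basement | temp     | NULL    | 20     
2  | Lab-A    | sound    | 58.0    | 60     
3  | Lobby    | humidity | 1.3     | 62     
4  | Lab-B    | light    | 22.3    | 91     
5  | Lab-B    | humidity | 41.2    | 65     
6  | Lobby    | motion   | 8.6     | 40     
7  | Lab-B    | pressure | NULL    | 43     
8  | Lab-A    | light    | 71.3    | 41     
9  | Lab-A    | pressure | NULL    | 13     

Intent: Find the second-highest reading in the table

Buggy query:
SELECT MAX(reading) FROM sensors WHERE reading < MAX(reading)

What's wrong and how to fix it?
Bug: MAX(reading) on the right of the comparison is an aggregate-in-WHERE error

Fix: Compute the overall MAX in a subquery, then take MAX of rows below it

Corrected query:
SELECT MAX(reading) FROM sensors WHERE reading < (SELECT MAX(reading) FROM sensors)

Result:
MAX(reading)
------------
58          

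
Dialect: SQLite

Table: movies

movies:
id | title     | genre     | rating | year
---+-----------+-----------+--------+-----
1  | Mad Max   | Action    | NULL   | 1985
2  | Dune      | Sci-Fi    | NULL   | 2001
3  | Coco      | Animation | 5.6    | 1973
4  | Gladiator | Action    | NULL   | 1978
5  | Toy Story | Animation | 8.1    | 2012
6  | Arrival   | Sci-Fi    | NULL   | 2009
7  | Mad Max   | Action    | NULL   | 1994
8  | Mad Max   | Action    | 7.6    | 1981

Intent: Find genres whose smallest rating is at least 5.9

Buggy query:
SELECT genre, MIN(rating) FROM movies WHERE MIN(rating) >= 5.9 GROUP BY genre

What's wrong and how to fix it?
Bug: Aggregates like MIN are computed per group after WHERE runs

Fix: Use HAVING for the per-group MIN condition

Corrected query:
SELECT genre, MIN(rating) FROM movies GROUP BY genre HAVING MIN(rating) >= 5.9

Result:
genre  | MIN(rating)
-------+------------
Action | 7.6        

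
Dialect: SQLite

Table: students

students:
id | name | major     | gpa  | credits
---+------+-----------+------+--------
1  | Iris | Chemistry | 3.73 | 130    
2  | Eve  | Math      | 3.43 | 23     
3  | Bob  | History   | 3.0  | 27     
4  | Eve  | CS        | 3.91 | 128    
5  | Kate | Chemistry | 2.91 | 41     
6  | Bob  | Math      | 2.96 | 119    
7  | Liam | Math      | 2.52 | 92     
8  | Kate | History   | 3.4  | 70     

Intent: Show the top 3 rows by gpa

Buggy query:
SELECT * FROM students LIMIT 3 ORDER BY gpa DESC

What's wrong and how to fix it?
Bug: ORDER BY cannot follow LIMIT; LIMIT is the final clause

Fix: Swap the clauses: ORDER BY first, then LIMIT

Corrected query:
SELECT * FROM students ORDER BY gpa DESC LIMIT 3

Result:
id | name | major     | gpa  | credits
---+------+-----------+------+--------
4  | Eve  | CS        | 3.91 | 128    
1  | Iris | Chemistry | 3.73 | 130    
2  | Eve  | Math      | 3.43 | 23     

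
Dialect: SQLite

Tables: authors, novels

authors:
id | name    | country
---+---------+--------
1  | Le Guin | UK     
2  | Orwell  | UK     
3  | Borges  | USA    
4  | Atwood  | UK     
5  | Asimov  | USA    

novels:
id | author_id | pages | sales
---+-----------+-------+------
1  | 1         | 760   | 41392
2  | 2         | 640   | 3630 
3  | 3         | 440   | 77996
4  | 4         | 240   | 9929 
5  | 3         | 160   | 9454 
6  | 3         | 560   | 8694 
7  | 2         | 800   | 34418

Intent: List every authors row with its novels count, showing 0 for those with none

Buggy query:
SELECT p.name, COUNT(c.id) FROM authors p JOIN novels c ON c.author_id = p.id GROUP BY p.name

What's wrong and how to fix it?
Bug: INNER JOIN drops authors rows that have no matching novels rows

Fix: Use LEFT JOIN so parents without children still appear (COUNT(c.id) gives 0)

Corrected query:
SELECT p.name, COUNT(c.id) FROM authors p LEFT JOIN novels c ON c.author_id = p.id GROUP BY p.name

Result:
name    | COUNT(c.id)
--------+------------
Asimov  | 0          
Atwood  | 1          
Borges  | 3          
Le Guin | 1          
Orwell  | 2          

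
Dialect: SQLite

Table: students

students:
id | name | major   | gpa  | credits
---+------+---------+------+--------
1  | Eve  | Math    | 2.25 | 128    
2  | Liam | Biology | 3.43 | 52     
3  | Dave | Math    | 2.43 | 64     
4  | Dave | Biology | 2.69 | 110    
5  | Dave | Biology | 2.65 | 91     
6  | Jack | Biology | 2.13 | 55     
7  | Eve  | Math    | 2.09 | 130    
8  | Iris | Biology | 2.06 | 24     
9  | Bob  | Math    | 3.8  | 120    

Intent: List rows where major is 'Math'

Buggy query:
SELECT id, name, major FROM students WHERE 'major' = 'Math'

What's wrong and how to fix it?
Bug: Single quotes denote string literals in SQL; the column name is being compared as a constant string

Fix: Reference the column as major without single quotes

Corrected query:
SELECT id, name, major FROM students WHERE major = 'Math'

Result:
id | name | major
---+------+------
1  | Eve  | Math 
3  | Dave | Math 
7  | Eve  | Math 
9  | Bob  | Math 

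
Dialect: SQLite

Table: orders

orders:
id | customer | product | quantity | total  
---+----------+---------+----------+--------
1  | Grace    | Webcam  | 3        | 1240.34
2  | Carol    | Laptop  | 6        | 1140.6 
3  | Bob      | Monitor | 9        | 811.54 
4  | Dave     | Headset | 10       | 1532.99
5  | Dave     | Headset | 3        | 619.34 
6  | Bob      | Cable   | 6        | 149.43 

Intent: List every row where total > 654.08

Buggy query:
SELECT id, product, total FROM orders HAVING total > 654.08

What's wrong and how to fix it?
Bug: This is a non-aggregate query (no GROUP BY, no aggregates), so in SQLite the HAVING clause is invalid here; a row-level condition belongs in WHERE

Fix: Replace HAVING with WHERE since the condition applies to individual rows

Corrected query:
SELECT id, product, total FROM orders WHERE total > 654.08

Result:
id | product | total  
---+---------+--------
1  | Webcam  | 1240.34
2  | Laptop  | 1140.6 
3  | Monitor | 811.54 
4  | Headset | 1532.99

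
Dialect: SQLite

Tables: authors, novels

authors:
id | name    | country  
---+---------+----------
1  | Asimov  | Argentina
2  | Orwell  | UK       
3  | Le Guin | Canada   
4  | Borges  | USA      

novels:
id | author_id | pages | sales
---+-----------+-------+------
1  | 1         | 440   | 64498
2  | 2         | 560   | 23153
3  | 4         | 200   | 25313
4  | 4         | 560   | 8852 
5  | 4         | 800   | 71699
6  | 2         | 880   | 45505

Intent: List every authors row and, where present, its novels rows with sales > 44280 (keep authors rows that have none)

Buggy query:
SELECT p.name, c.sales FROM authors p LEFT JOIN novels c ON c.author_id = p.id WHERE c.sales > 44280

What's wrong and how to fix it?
Bug: Filtering c.sales in WHERE discards the NULL rows produced by LEFT JOIN, turning it into an inner join

Fix: Put 'c.sales > 44280' in the JOIN's ON clause instead of WHERE

Corrected query:
SELECT p.name, c.sales FROM authors p LEFT JOIN novels c ON c.author_id = p.id AND c.sales > 44280

Result:
name    | sales
--------+------
Asimov  | 64498
Orwell  | 45505
Le Guin | NULL 
Borges  | 71699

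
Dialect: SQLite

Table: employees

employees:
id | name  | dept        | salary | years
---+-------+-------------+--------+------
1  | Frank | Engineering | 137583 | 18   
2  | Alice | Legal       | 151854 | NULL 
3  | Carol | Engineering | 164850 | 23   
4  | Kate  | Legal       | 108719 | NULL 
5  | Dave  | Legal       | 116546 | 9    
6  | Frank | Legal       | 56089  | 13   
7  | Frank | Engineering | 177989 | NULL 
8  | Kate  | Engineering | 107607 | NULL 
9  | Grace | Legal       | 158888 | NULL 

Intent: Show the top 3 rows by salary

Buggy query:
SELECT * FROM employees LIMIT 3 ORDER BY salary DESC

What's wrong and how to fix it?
Bug: LIMIT must come after ORDER BY

Fix: Swap the clauses: ORDER BY first, then LIMIT

Corrected query:
SELECT * FROM employees ORDER BY salary DESC LIMIT 3

Result:
id | name  | dept        | salary | years
---+-------+-------------+--------+------
7  | Frank | Engineering | 177989 | NULL 
3  | Carol | Engineering | 164850 | 23   
9  | Grace | Legal       | 158888 | NULL 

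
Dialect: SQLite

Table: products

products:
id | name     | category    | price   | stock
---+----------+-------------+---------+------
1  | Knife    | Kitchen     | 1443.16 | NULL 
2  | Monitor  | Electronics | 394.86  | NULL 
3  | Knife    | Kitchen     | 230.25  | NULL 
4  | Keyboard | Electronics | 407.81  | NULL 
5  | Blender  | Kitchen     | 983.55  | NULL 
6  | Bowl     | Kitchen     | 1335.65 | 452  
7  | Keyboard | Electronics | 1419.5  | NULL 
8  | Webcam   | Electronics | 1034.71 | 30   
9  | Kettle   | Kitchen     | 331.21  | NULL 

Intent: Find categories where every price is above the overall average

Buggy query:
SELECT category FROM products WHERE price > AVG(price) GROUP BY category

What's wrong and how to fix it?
Bug: AVG() is an aggregate; it can't sit directly in WHERE

Fix: Use a subquery for AVG and a HAVING MIN(...) filter so the condition holds for every row in the group

Corrected query:
SELECT category FROM products GROUP BY category HAVING MIN(price) > (SELECT AVG(price) FROM products)

Result:
(no rows)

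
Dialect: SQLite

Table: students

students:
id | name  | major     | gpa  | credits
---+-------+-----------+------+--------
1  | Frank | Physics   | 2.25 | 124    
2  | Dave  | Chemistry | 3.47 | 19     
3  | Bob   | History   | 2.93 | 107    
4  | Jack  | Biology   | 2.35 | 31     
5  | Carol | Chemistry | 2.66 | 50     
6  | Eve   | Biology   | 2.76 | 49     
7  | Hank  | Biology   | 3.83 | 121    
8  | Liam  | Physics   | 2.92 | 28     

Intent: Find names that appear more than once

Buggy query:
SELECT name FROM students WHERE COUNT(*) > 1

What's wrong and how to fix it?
Bug: COUNT(*) is an aggregate and cannot be used in WHERE

Fix: GROUP BY name, then filter groups with HAVING COUNT(*) > 1

Corrected query:
SELECT name FROM students GROUP BY name HAVING COUNT(*) > 1

Result:
(no rows)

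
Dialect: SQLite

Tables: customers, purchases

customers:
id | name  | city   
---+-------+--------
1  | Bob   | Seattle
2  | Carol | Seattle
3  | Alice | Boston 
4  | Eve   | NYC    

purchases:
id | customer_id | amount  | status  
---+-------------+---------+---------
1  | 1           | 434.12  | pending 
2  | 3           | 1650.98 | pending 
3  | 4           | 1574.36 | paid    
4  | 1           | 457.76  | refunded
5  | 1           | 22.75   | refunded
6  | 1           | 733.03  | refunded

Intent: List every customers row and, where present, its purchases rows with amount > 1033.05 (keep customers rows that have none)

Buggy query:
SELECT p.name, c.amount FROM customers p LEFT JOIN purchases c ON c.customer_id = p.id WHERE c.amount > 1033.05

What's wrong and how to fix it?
Bug: A WHERE condition on the right-hand table after LEFT JOIN drops unmatched parents

Fix: Move the right-table condition into the ON clause so unmatched parents are kept

Corrected query:
SELECT p.name, c.amount FROM customers p LEFT JOIN purchases c ON c.customer_id = p.id AND c.amount > 1033.05

Result:
name  | amount 
------+--------
Bob   | NULL   
Carol | NULL   
Alice | 1650.98
Eve   | 1574.36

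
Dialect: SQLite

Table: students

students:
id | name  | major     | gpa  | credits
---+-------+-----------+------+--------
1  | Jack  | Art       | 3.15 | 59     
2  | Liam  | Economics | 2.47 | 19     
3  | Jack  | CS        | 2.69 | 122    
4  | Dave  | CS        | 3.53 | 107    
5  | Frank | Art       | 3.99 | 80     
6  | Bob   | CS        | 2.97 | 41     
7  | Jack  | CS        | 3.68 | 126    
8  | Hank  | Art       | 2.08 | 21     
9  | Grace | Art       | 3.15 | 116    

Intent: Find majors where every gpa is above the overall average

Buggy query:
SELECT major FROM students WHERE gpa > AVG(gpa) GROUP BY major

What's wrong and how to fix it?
Bug: AVG() is an aggregate; it can't sit directly in WHERE

Fix: Use a subquery for AVG and a HAVING MIN(...) filter so the condition holds for every row in the group

Corrected query:
SELECT major FROM students GROUP BY major HAVING MIN(gpa) > (SELECT AVG(gpa) FROM students)

Result:
(no rows)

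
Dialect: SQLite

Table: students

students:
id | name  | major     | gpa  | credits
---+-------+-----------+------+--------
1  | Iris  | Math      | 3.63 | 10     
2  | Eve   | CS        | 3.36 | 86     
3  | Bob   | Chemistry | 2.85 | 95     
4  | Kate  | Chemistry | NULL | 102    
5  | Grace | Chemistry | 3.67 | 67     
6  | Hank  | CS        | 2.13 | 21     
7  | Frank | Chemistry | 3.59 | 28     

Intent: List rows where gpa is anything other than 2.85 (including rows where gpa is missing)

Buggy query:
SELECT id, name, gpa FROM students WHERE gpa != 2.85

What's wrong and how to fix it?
Bug: Inequality against NULL is unknown, not true; rows with NULL are dropped

Fix: Add an explicit OR gpa IS NULL to include the missing-value rows

Corrected query:
SELECT id, name, gpa FROM students WHERE gpa != 2.85 OR gpa IS NULL

Result:
id | name  | gpa 
---+-------+-----
1  | Iris  | 3.63
2  | Eve   | 3.36
4  | Kate  | NULL
5  | Grace | 3.67
6  | Hank  | 2.13
7  | Frank | 3.59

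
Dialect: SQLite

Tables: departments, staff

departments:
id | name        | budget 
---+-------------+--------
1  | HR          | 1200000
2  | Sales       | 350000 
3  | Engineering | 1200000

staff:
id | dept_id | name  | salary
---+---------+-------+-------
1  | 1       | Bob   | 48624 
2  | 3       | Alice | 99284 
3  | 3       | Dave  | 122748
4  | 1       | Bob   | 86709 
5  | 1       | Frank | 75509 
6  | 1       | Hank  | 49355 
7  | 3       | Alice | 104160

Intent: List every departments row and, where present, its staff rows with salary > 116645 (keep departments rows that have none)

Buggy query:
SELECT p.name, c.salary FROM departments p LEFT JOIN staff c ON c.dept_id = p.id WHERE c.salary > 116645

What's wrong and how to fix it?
Bug: Filtering c.salary in WHERE discards the NULL rows produced by LEFT JOIN, turning it into an inner join

Fix: Put 'c.salary > 116645' in the JOIN's ON clause instead of WHERE

Corrected query:
SELECT p.name, c.salary FROM departments p LEFT JOIN staff c ON c.dept_id = p.id AND c.salary > 116645

Result:
name        | salary
------------+-------
HR          | NULL  
Sales       | NULL  
Engineering | 122748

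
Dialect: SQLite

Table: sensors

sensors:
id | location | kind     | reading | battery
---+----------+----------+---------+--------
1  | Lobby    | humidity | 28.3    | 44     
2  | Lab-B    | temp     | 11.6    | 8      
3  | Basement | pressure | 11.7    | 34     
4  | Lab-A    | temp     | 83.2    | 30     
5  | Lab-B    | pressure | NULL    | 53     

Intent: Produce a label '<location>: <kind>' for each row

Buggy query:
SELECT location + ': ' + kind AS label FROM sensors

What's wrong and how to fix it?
Bug: '+' is numeric addition; on text columns SQLite converts them to 0 instead of concatenating

Fix: Replace + with || to concatenate text

Corrected query:
SELECT location || ': ' || kind AS label FROM sensors

Result:
label             
------------------
Lobby: humidity   
Lab-B: temp       
Basement: pressure
Lab-A: temp       
Lab-B: pressure   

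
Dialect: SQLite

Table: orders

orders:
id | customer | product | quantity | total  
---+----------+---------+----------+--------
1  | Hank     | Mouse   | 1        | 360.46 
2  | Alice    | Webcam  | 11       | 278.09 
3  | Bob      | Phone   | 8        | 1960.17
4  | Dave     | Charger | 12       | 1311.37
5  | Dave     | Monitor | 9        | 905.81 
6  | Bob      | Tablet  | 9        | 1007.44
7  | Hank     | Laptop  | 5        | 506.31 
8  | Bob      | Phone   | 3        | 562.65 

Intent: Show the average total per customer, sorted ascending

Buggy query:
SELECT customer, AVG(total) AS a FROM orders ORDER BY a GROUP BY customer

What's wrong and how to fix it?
Bug: GROUP BY must precede ORDER BY

Fix: Move ORDER BY to the end, after GROUP BY

Corrected query:
SELECT customer, AVG(total) AS a FROM orders GROUP BY customer ORDER BY a

Result:
customer | a          
---------+------------
Alice    | 278.09     
Hank     | 433.385    
Dave     | 1108.59    
Bob      | 1176.753333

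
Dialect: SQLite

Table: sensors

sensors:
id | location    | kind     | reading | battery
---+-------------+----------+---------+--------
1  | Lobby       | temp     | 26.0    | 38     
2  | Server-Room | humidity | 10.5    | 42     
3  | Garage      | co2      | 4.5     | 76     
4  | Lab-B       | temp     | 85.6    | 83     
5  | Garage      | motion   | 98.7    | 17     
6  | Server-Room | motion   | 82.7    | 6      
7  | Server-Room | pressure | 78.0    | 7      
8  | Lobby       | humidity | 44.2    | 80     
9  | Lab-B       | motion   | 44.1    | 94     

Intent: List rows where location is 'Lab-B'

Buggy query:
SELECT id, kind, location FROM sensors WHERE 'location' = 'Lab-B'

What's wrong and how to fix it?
Bug: Single quotes denote string literals in SQL; the column name is being compared as a constant string

Fix: Remove the quotes around the column name (or use double quotes for an identifier)

Corrected query:
SELECT id, kind, location FROM sensors WHERE location = 'Lab-B'

Result:
id | kind   | location
---+--------+---------
4  | temp   | Lab-B   
9  | motion | Lab-B   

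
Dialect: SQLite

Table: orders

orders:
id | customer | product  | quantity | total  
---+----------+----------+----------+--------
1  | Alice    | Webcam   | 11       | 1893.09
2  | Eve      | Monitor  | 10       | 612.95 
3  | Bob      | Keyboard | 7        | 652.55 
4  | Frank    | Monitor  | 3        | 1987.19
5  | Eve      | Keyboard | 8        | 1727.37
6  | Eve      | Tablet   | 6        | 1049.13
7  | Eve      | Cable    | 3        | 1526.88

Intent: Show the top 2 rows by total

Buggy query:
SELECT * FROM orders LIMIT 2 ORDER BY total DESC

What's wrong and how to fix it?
Bug: LIMIT must come after ORDER BY

Fix: Sort with ORDER BY, then apply LIMIT

Corrected query:
SELECT * FROM orders ORDER BY total DESC LIMIT 2

Result:
id | customer | product | quantity | total  
---+----------+---------+----------+--------
4  | Frank    | Monitor | 3        | 1987.19
1  | Alice    | Webcam  | 11       | 1893.09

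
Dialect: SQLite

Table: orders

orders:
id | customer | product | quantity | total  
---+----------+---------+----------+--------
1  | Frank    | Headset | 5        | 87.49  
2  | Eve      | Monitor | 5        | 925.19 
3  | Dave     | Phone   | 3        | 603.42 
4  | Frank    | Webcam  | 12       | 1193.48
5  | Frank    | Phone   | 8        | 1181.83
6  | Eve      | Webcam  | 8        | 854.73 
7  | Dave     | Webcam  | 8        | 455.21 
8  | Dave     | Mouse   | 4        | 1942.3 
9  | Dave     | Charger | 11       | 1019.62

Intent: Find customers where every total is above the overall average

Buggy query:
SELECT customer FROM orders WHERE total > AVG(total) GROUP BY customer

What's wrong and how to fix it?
Bug: WHERE evaluates per row before aggregation, so AVG() is unavailable

Fix: Compute the overall average in a scalar subquery and compare each group's MIN against it in HAVING

Corrected query:
SELECT customer FROM orders GROUP BY customer HAVING MIN(total) > (SELECT AVG(total) FROM orders)

Result:
(no rows)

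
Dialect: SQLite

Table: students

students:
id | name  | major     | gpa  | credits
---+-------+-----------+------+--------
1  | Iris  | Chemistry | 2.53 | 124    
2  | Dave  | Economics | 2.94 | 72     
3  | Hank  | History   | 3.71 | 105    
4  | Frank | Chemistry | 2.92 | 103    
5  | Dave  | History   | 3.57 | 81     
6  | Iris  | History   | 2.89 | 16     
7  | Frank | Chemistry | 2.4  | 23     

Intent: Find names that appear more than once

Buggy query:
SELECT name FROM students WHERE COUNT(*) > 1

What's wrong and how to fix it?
Bug: COUNT(*) is an aggregate and cannot be used in WHERE

Fix: Group first, then use HAVING for the count condition

Corrected query:
SELECT name FROM students GROUP BY name HAVING COUNT(*) > 1

Result:
name 
-----
Dave 
Frank
Iris 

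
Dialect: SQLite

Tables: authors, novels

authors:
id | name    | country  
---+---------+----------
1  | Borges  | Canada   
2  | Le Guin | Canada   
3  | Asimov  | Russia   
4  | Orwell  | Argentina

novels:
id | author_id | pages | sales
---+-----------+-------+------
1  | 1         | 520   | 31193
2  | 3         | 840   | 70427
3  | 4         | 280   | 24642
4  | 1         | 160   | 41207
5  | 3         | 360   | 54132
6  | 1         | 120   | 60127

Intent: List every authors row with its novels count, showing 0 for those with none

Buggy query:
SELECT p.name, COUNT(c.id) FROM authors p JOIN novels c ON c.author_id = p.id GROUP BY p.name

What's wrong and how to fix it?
Bug: INNER JOIN drops authors rows that have no matching novels rows

Fix: Use LEFT JOIN so parents without children still appear (COUNT(c.id) gives 0)

Corrected query:
SELECT p.name, COUNT(c.id) FROM authors p LEFT JOIN novels c ON c.author_id = p.id GROUP BY p.name

Result:
name    | COUNT(c.id)
--------+------------
Asimov  | 2          
Borges  | 3          
Le Guin | 0          
Orwell  | 1          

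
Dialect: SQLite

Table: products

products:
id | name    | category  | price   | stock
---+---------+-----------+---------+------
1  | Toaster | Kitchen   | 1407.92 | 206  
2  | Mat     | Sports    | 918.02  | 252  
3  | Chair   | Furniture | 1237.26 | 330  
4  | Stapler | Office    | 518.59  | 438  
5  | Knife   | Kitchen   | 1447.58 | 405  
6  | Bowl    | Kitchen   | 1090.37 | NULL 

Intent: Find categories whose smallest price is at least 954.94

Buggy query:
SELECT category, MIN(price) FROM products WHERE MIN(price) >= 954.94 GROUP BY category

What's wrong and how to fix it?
Bug: Aggregates like MIN are computed per group after WHERE runs

Fix: Use HAVING for the per-group MIN condition

Corrected query:
SELECT category, MIN(price) FROM products GROUP BY category HAVING MIN(price) >= 954.94

Result:
category  | MIN(price)
----------+-----------
Furniture | 1237.26   
Kitchen   | 1090.37   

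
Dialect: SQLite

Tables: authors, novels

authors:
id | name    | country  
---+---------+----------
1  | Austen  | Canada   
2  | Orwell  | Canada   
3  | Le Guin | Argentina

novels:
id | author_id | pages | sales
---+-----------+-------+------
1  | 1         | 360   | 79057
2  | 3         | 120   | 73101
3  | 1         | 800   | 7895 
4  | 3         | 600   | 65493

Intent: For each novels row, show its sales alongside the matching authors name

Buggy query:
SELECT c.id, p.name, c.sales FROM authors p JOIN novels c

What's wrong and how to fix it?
Bug: Missing join condition: each novels row is matched to all authors rows instead of just its own

Fix: Specify the join condition linking the foreign key to the parent id

Corrected query:
SELECT c.id, p.name, c.sales FROM authors p JOIN novels c ON c.author_id = p.id

Result:
id | name    | sales
---+---------+------
1  | Austen  | 79057
2  | Le Guin | 73101
3  | Austen  | 7895 
4  | Le Guin | 65493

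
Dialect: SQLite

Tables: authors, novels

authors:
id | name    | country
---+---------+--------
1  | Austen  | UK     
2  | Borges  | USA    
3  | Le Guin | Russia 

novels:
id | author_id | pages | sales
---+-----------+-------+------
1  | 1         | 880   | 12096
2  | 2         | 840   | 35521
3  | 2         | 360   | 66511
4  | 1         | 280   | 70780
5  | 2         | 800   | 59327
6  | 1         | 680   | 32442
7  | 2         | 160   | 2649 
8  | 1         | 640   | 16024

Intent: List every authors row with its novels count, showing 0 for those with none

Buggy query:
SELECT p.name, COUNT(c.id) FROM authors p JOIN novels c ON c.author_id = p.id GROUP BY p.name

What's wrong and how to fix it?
Bug: An inner join excludes parents with zero children

Fix: Use LEFT JOIN so parents without children still appear (COUNT(c.id) gives 0)

Corrected query:
SELECT p.name, COUNT(c.id) FROM authors p LEFT JOIN novels c ON c.author_id = p.id GROUP BY p.name

Result:
name    | COUNT(c.id)
--------+------------
Austen  | 4          
Borges  | 4          
Le Guin | 0          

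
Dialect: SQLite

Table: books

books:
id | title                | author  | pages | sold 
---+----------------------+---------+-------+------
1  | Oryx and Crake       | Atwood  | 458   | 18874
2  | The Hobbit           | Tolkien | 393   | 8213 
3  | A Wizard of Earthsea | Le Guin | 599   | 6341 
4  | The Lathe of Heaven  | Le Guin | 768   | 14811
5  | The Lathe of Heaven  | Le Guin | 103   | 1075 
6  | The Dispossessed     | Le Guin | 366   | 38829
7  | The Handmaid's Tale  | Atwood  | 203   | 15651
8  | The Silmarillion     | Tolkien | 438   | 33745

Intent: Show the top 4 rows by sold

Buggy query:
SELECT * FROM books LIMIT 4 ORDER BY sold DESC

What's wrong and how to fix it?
Bug: ORDER BY cannot follow LIMIT; LIMIT is the final clause

Fix: Sort with ORDER BY, then apply LIMIT

Corrected query:
SELECT * FROM books ORDER BY sold DESC LIMIT 4

Result:
id | title               | author  | pages | sold 
---+---------------------+---------+-------+------
6  | The Dispossessed    | Le Guin | 366   | 38829
8  | The Silmarillion    | Tolkien | 438   | 33745
1  | Oryx and Crake      | Atwood  | 458   | 18874
7  | The Handmaid's Tale | Atwood  | 203   | 15651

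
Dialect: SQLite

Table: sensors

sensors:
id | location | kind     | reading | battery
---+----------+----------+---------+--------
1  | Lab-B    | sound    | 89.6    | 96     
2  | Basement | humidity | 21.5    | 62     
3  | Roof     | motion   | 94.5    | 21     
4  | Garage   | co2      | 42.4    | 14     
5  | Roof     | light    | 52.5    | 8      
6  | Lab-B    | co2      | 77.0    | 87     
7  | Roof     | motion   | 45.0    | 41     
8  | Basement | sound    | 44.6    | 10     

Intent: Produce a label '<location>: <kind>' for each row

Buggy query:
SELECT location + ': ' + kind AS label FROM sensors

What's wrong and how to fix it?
Bug: '+' is numeric addition; on text columns SQLite converts them to 0 instead of concatenating

Fix: Replace + with || to concatenate text

Corrected query:
SELECT location || ': ' || kind AS label FROM sensors

Result:
label             
------------------
Lab-B: sound      
Basement: humidity
Roof: motion      
Garage: co2       
Roof: light       
Lab-B: co2        
Roof: motion      
Basement: sound   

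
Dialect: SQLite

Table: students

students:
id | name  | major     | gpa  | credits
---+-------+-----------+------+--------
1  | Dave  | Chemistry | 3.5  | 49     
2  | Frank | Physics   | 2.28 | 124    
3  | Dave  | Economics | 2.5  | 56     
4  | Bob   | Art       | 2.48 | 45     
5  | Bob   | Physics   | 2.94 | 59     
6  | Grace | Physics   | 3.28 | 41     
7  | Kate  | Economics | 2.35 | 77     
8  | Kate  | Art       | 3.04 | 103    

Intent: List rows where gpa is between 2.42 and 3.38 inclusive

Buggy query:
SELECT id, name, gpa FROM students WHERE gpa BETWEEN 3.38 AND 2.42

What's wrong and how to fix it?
Bug: The bounds are reversed; BETWEEN a AND b requires a <= b to match anything

Fix: Swap the bounds so the smaller value comes first

Corrected query:
SELECT id, name, gpa FROM students WHERE gpa BETWEEN 2.42 AND 3.38

Result:
id | name  | gpa 
---+-------+-----
3  | Dave  | 2.5 
4  | Bob   | 2.48
5  | Bob   | 2.94
6  | Grace | 3.28
8  | Kate  | 3.04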